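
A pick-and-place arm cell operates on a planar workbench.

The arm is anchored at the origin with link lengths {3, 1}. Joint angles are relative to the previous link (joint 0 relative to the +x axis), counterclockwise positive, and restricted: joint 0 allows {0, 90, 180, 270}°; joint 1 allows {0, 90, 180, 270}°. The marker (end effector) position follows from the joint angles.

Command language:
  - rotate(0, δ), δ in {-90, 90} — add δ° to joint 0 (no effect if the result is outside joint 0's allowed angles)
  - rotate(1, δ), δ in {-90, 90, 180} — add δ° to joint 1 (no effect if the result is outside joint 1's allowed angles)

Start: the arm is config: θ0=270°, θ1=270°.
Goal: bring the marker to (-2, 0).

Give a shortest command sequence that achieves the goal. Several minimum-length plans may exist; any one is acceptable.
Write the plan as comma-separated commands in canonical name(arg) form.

rotate(0, -90), rotate(1, -90)

t0: config: θ0=270°, θ1=270°
1. rotate(0, -90) → config: θ0=180°, θ1=270°
2. rotate(1, -90) → config: θ0=180°, θ1=180°
no 1-step plan works, so 2 is optimal.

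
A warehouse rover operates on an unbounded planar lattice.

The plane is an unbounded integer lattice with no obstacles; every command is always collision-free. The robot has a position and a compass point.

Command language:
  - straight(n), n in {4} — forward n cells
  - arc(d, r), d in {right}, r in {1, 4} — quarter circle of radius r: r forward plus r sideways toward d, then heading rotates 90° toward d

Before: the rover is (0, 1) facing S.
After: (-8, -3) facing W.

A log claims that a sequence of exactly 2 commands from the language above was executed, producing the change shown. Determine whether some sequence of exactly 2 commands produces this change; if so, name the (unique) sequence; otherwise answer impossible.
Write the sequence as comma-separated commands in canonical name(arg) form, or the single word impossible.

arc(right, 4), straight(4)

key: position moved to (-8,-3) AND the heading swung to W — translation plus rotation needed
begin: (0, 1) facing S
1. arc(right, 4) → (-4, -3) facing W
2. straight(4) → (-8, -3) facing W
no rival 2-sequence matches.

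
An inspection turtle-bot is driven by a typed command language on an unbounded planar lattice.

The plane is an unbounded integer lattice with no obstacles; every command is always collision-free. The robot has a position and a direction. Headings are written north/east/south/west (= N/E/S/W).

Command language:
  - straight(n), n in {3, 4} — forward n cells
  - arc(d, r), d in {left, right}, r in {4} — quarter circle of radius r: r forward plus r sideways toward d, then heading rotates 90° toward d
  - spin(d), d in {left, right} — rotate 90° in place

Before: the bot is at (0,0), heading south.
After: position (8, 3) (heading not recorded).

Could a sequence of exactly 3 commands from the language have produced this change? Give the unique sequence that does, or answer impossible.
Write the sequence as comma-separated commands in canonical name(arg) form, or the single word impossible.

arc(left, 4), arc(left, 4), straight(3)

key: running straight(3) before arc(left, 4) would end elsewhere — order is forced
initial: at (0,0), heading south
[1] after arc(left, 4): at (4,-4), heading east
[2] after arc(left, 4): at (8,0), heading north
[3] after straight(3): at (8,3), heading north
no other 3-command option fits: unique.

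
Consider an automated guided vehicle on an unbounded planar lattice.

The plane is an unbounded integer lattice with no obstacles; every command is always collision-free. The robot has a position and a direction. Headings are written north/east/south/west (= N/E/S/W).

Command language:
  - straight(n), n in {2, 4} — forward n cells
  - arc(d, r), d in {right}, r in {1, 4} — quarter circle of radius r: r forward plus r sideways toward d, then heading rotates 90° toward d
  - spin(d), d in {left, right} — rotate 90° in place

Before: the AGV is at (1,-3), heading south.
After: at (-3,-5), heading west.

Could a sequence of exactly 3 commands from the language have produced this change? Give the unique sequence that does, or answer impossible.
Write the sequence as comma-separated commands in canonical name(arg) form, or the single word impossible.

straight(2), spin(right), straight(4)

key: position moved to (-3,-5) AND the heading swung to W — translation plus rotation needed
from: at (1,-3), heading south
[1] after straight(2): at (1,-5), heading south
[2] after spin(right): at (1,-5), heading west
[3] after straight(4): at (-3,-5), heading west
all 216 alternatives checked — unique.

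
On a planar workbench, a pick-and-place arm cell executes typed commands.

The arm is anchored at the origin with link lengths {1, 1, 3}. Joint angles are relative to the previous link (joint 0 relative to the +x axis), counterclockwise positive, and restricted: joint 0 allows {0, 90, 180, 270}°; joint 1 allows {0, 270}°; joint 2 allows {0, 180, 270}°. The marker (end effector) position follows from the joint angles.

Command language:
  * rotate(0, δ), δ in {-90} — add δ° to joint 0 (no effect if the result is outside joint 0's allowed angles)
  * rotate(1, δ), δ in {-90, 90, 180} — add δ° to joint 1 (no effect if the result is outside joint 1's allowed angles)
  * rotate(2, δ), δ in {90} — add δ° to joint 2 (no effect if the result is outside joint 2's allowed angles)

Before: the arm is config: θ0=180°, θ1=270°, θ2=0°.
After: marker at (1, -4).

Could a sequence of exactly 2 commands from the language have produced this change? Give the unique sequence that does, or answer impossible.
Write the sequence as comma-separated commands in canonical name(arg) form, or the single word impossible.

initial: config: θ0=180°, θ1=270°, θ2=0°
1. rotate(0, -90) → config: θ0=90°, θ1=270°, θ2=0°
2. rotate(0, -90) → config: θ0=0°, θ1=270°, θ2=0°
no other 2-command option fits: unique.

rotate(0, -90), rotate(0, -90)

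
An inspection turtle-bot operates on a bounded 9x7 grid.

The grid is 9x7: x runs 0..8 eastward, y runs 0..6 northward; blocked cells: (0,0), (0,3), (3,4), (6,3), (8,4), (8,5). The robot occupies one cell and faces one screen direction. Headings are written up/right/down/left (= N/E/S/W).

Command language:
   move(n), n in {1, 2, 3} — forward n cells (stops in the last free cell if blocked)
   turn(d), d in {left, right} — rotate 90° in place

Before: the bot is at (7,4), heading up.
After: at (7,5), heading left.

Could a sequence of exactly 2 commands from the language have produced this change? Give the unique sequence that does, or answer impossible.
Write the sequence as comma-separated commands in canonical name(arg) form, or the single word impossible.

move(1), turn(left)

key: running turn(left) before move(1) would end elsewhere — order is forced
initial: at (7,4), heading up
step 1 (move(1)): at (7,5), heading up
step 2 (turn(left)): at (7,5), heading left
no rival 2-sequence matches.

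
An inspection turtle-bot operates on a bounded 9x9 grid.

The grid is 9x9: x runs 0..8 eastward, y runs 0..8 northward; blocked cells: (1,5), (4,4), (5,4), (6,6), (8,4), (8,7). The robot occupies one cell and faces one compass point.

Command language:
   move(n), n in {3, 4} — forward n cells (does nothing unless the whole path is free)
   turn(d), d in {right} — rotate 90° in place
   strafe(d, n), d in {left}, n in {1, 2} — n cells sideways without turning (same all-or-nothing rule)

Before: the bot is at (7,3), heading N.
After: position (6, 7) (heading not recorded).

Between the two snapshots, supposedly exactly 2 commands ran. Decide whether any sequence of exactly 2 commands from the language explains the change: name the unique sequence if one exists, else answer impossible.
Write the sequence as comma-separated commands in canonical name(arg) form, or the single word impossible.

key: running strafe(left, 1) before move(4) would end elsewhere — order is forced
start: at (7,3), heading N
1. move(4) → at (7,7), heading N
2. strafe(left, 1) → at (6,7), heading N
no other 2-command option fits: unique.

move(4), strafe(left, 1)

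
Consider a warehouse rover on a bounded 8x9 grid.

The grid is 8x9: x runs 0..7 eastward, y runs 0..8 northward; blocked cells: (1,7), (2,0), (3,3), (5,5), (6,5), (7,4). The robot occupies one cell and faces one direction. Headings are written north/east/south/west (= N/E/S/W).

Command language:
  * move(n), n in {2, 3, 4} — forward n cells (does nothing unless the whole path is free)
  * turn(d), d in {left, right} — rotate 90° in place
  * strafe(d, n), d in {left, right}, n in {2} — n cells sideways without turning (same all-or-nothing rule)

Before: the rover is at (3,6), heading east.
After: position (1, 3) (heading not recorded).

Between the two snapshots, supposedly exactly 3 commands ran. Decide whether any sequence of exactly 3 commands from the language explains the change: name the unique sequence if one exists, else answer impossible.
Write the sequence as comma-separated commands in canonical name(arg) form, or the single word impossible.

turn(right), strafe(right, 2), move(3)

key: running move(3) before turn(right) would end elsewhere — order is forced
t0: at (3,6), heading east
1. turn(right) → at (3,6), heading south
2. strafe(right, 2) → at (1,6), heading south
3. move(3) → at (1,3), heading south
no rival 3-sequence matches.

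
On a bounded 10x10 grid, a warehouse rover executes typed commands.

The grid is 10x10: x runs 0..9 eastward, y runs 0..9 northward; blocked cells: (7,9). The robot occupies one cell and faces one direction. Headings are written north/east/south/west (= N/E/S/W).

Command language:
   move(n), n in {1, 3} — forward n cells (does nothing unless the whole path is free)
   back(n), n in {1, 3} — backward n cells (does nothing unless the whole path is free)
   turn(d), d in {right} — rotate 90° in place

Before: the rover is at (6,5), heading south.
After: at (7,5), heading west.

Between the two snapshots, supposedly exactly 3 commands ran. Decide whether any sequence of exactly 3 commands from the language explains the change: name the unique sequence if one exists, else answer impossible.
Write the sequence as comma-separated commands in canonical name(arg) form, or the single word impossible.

turn(right), back(1), back(3)

key: running back(3) before turn(right) would end elsewhere — order is forced
initial: at (6,5), heading south
t=1 turn(right) ⇒ at (6,5), heading west
t=2 back(1) ⇒ at (7,5), heading west
t=3 back(3) ⇒ at (7,5), heading west
no rival 3-sequence matches.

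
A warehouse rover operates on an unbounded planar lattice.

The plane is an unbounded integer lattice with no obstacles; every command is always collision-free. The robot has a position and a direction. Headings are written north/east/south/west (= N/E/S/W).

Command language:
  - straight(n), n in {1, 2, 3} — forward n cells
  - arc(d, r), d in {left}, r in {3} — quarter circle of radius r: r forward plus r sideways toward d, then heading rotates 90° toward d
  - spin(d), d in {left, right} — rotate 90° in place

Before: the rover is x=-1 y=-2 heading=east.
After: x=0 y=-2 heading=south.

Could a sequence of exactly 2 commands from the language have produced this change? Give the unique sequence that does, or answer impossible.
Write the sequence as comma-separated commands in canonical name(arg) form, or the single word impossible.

straight(1), spin(right)

key: running spin(right) before straight(1) would end elsewhere — order is forced
from: x=-1 y=-2 heading=east
t=1 straight(1) ⇒ x=0 y=-2 heading=east
t=2 spin(right) ⇒ x=0 y=-2 heading=south
no other 2-command option fits: unique.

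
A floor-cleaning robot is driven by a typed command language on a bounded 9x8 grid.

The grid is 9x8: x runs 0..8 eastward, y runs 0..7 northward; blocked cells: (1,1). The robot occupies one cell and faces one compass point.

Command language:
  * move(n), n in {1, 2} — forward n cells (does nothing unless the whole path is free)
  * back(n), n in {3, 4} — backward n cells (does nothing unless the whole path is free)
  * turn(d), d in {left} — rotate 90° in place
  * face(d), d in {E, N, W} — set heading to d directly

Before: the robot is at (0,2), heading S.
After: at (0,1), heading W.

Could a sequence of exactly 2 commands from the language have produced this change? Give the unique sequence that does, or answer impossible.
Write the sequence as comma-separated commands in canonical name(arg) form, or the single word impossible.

key: cell and facing (now W) both changed — the 2 commands mix motion and turning
initial: at (0,2), heading S
[1] after move(1): at (0,1), heading S
[2] after face(W): at (0,1), heading W
no rival 2-sequence matches.

move(1), face(W)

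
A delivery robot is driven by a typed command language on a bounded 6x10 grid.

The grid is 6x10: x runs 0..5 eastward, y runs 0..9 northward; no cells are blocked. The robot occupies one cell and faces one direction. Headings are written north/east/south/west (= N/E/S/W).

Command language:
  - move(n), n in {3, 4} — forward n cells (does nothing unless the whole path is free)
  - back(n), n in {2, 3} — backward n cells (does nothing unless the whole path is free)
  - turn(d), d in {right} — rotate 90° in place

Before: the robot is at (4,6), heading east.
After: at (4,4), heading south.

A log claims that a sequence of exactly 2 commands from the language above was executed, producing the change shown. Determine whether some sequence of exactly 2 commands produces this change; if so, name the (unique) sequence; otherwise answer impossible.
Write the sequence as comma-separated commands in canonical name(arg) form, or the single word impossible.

impossible

checked all 2-command options: none fits.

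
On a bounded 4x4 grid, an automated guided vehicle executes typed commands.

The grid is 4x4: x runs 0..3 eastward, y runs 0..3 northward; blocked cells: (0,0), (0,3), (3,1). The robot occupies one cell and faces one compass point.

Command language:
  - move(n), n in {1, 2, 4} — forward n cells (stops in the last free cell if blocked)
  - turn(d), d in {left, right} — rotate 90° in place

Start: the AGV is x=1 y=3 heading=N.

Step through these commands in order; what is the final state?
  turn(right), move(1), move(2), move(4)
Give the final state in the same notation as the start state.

initial: x=1 y=3 heading=N
step 1 (turn(right)): x=1 y=3 heading=E
step 2 (move(1)): x=2 y=3 heading=E
step 3 (move(2)): x=3 y=3 heading=E
step 4 (move(4)): x=3 y=3 heading=E

x=3 y=3 heading=E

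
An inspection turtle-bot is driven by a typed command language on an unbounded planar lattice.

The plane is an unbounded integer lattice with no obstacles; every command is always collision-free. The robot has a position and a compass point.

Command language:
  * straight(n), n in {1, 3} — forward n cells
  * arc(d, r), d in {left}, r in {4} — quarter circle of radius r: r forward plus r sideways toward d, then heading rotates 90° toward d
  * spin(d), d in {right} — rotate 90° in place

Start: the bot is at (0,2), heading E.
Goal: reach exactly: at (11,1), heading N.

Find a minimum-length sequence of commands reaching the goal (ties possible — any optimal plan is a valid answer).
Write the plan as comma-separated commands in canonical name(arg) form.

spin(right), straight(1), arc(left, 4), straight(3), arc(left, 4)

t0: at (0,2), heading E
step 1 (spin(right)): at (0,2), heading S
step 2 (straight(1)): at (0,1), heading S
step 3 (arc(left, 4)): at (4,-3), heading E
step 4 (straight(3)): at (7,-3), heading E
step 5 (arc(left, 4)): at (11,1), heading N
no 4-step plan works, so 5 is optimal.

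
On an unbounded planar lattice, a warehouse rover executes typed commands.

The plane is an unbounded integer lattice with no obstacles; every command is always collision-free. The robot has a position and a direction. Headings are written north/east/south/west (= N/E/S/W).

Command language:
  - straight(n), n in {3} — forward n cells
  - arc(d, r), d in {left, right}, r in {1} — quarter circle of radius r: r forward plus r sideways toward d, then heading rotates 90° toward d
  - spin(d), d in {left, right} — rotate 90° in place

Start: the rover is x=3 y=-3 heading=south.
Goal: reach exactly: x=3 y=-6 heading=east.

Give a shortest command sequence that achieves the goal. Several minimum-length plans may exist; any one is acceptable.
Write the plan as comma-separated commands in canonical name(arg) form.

initial: x=3 y=-3 heading=south
step 1 (straight(3)): x=3 y=-6 heading=south
step 2 (spin(left)): x=3 y=-6 heading=east
shorter routes all fall short; 2 is best.

straight(3), spin(left)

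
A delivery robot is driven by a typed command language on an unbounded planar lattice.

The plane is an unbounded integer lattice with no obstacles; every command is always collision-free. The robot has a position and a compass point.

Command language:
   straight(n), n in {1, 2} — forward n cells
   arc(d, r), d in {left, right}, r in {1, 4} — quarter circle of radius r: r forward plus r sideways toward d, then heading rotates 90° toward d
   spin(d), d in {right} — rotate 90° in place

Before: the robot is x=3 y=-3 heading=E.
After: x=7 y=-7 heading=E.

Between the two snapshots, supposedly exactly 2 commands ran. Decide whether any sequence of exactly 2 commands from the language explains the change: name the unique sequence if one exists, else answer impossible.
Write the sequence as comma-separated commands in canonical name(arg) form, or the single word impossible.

spin(right), arc(left, 4)

key: order matters: swapping spin(right) and arc(left, 4) lands elsewhere
from: x=3 y=-3 heading=E
[1] after spin(right): x=3 y=-3 heading=S
[2] after arc(left, 4): x=7 y=-7 heading=E
no other 2-command option fits: unique.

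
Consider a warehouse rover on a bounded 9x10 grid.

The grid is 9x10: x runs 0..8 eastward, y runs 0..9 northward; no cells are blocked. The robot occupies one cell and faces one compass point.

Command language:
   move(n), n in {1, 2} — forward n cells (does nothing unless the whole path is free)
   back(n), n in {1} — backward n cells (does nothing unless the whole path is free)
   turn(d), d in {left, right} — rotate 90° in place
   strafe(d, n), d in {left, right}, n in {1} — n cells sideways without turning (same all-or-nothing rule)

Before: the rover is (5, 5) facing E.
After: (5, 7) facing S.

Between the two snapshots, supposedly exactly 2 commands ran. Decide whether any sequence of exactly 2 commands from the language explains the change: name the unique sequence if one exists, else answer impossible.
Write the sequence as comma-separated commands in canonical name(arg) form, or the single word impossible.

impossible

every 2-command combo misses the target.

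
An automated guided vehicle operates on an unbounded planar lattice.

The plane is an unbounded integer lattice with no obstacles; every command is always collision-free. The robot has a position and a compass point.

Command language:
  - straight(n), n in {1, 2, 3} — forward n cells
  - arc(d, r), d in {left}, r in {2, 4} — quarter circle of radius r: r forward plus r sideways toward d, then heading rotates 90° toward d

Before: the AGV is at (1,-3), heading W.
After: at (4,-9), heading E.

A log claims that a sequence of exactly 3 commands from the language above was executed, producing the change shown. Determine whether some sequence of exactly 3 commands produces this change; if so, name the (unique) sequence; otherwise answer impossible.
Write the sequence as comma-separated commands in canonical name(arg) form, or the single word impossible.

arc(left, 2), arc(left, 4), straight(1)

key: position moved to (4,-9) AND the heading swung to E — translation plus rotation needed
start: at (1,-3), heading W
t=1 arc(left, 2) ⇒ at (-1,-5), heading S
t=2 arc(left, 4) ⇒ at (3,-9), heading E
t=3 straight(1) ⇒ at (4,-9), heading E
no rival 3-sequence matches.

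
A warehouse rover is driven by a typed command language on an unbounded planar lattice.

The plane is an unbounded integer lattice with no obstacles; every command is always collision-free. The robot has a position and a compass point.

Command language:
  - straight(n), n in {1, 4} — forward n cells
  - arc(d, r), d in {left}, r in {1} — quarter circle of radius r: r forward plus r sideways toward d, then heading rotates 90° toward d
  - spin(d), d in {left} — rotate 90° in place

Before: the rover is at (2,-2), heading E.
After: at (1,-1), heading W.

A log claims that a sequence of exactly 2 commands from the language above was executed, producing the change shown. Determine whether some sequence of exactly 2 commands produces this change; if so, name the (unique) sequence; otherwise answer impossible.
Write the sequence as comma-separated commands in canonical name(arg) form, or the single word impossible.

key: cell and facing (now W) both changed — the 2 commands mix motion and turning
t0: at (2,-2), heading E
t=1 spin(left) ⇒ at (2,-2), heading N
t=2 arc(left, 1) ⇒ at (1,-1), heading W
uniquely the one of 16 2-step routes that fits.

spin(left), arc(left, 1)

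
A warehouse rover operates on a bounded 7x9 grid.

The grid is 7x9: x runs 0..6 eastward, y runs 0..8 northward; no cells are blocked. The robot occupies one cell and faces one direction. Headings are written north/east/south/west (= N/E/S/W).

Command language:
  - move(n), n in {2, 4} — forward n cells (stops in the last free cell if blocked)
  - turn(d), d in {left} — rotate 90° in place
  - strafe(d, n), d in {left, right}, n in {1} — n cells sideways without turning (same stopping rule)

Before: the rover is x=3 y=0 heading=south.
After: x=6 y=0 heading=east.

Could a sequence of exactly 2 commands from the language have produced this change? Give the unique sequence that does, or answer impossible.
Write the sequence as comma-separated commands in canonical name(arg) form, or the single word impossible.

turn(left), move(4)

key: position moved to (6,0) AND the heading swung to E — translation plus rotation needed
initial: x=3 y=0 heading=south
step 1 (turn(left)): x=3 y=0 heading=east
step 2 (move(4)): x=6 y=0 heading=east
uniquely the one of 25 2-step routes that fits.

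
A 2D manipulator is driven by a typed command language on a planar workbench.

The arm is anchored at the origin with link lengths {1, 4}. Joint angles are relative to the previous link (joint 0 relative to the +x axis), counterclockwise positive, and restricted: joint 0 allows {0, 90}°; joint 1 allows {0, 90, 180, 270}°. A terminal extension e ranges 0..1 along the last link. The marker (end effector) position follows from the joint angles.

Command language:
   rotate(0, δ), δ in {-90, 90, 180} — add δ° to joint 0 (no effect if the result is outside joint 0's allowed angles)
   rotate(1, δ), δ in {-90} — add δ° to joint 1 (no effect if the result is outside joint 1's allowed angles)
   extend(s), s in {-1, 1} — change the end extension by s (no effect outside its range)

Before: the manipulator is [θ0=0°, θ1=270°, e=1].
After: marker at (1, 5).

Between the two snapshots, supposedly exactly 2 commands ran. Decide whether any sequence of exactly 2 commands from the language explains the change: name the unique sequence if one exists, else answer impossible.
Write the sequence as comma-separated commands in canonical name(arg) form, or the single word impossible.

t0: [θ0=0°, θ1=270°, e=1]
[1] after rotate(1, -90): [θ0=0°, θ1=180°, e=1]
[2] after rotate(1, -90): [θ0=0°, θ1=90°, e=1]
no other 2-command option fits: unique.

rotate(1, -90), rotate(1, -90)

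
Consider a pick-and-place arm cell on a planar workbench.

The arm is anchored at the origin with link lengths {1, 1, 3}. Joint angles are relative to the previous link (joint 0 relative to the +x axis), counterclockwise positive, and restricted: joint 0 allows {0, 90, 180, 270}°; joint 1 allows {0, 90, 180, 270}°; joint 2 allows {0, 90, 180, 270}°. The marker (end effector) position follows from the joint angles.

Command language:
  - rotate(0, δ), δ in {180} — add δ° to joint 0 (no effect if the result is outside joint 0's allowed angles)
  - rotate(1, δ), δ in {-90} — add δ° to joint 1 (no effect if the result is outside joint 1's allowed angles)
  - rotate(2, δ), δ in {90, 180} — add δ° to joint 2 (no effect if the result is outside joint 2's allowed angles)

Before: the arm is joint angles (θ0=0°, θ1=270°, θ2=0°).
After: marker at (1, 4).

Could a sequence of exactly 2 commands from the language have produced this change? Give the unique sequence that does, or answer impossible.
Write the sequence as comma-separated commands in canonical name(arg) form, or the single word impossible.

rotate(1, -90), rotate(1, -90)

t0: joint angles (θ0=0°, θ1=270°, θ2=0°)
[1] after rotate(1, -90): joint angles (θ0=0°, θ1=180°, θ2=0°)
[2] after rotate(1, -90): joint angles (θ0=0°, θ1=90°, θ2=0°)
all 16 alternatives checked — unique.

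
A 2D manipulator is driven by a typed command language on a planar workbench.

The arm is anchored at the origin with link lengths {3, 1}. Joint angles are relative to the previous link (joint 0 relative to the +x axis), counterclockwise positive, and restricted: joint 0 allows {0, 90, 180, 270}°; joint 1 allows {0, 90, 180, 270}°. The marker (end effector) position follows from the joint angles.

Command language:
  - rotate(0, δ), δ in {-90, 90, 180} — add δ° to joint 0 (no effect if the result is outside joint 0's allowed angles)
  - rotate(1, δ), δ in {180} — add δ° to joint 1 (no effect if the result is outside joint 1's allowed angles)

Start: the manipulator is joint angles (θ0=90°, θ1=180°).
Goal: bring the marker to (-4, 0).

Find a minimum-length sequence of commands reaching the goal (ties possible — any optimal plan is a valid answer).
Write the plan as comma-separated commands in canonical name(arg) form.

rotate(0, 90), rotate(1, 180)

t0: joint angles (θ0=90°, θ1=180°)
step 1 (rotate(0, 90)): joint angles (θ0=180°, θ1=180°)
step 2 (rotate(1, 180)): joint angles (θ0=180°, θ1=0°)
no 1-step plan works, so 2 is optimal.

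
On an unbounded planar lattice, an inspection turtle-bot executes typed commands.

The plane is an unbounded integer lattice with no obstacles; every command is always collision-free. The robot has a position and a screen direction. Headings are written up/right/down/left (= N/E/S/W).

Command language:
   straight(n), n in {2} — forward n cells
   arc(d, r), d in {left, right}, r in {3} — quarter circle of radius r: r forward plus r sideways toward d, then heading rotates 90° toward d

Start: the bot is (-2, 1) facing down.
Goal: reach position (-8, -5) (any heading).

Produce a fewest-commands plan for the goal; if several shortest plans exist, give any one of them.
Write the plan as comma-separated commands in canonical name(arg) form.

initial: (-2, 1) facing down
1. arc(right, 3) → (-5, -2) facing left
2. arc(left, 3) → (-8, -5) facing down
no 1-step plan works, so 2 is optimal.

arc(right, 3), arc(left, 3)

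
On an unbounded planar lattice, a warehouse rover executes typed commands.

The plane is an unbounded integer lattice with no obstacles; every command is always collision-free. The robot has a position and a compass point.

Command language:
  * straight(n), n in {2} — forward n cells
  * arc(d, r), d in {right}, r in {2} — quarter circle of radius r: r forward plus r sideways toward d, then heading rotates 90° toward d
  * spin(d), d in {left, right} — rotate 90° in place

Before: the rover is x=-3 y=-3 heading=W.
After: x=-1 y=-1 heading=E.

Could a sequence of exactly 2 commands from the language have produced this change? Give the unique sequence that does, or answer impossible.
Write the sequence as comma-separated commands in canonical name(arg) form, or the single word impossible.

key: order matters: swapping spin(right) and arc(right, 2) lands elsewhere
t0: x=-3 y=-3 heading=W
step 1 (spin(right)): x=-3 y=-3 heading=N
step 2 (arc(right, 2)): x=-1 y=-1 heading=E
no rival 2-sequence matches.

spin(right), arc(right, 2)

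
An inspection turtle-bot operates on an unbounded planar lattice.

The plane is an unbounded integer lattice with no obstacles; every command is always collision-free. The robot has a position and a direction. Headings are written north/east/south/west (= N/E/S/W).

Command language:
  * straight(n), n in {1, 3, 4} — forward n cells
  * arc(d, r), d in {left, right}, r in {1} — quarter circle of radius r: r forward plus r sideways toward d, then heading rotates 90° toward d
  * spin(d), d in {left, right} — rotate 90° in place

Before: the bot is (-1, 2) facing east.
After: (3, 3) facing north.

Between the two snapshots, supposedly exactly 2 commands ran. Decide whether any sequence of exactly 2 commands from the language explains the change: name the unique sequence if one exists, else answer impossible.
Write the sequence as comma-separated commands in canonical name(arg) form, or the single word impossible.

straight(3), arc(left, 1)

key: running arc(left, 1) before straight(3) would end elsewhere — order is forced
t0: (-1, 2) facing east
step 1 (straight(3)): (2, 2) facing east
step 2 (arc(left, 1)): (3, 3) facing north
uniquely the one of 49 2-step routes that fits.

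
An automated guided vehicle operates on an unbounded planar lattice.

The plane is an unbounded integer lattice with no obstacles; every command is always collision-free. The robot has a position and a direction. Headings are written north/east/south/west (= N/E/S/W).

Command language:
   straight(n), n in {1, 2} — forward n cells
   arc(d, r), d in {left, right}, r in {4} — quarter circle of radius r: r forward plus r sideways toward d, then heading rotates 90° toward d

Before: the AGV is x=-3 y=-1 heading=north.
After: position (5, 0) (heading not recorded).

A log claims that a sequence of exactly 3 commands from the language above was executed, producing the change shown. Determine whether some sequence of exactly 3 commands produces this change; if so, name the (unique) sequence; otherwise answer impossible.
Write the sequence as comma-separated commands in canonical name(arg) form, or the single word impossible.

key: running arc(right, 4) before straight(1) would end elsewhere — order is forced
initial: x=-3 y=-1 heading=north
t=1 straight(1) ⇒ x=-3 y=0 heading=north
t=2 arc(right, 4) ⇒ x=1 y=4 heading=east
t=3 arc(right, 4) ⇒ x=5 y=0 heading=south
uniquely the one of 64 3-step routes that fits.

straight(1), arc(right, 4), arc(right, 4)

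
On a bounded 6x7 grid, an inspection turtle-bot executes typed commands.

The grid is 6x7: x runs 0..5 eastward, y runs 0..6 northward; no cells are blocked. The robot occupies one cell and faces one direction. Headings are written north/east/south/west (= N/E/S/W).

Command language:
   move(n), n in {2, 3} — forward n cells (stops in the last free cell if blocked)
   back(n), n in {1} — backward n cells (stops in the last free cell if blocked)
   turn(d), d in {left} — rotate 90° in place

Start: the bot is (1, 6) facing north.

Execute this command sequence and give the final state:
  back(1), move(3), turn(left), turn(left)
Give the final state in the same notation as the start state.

(1, 6) facing south

t0: (1, 6) facing north
t=1 back(1) ⇒ (1, 5) facing north
t=2 move(3) ⇒ (1, 6) facing north
t=3 turn(left) ⇒ (1, 6) facing west
t=4 turn(left) ⇒ (1, 6) facing south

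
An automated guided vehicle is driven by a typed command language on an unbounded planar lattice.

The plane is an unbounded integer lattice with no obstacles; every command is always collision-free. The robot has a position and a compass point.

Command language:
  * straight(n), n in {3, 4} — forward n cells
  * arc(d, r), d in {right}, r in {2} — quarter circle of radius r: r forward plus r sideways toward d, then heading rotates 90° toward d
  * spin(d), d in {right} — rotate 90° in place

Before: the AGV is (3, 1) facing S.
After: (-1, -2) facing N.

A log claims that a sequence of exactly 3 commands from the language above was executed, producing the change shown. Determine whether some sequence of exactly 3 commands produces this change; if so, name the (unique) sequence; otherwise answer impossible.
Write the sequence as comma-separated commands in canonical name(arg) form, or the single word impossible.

straight(3), arc(right, 2), arc(right, 2)

key: cell and facing (now N) both changed — the 3 commands mix motion and turning
from: (3, 1) facing S
t=1 straight(3) ⇒ (3, -2) facing S
t=2 arc(right, 2) ⇒ (1, -4) facing W
t=3 arc(right, 2) ⇒ (-1, -2) facing N
all 64 alternatives checked — unique.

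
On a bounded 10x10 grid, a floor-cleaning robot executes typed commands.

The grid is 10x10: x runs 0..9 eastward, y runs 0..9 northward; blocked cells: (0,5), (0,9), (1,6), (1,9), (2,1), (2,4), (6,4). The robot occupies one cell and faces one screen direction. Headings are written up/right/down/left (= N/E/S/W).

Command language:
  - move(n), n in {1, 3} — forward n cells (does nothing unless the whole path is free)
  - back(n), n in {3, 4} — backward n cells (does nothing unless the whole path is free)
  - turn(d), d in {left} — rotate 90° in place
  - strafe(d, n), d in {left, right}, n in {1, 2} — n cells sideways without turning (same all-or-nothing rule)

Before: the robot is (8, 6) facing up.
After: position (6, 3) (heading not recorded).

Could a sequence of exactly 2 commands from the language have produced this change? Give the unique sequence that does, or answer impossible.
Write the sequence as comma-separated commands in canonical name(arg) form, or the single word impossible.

back(3), strafe(left, 2)

key: order matters: swapping back(3) and strafe(left, 2) lands elsewhere
initial: (8, 6) facing up
1. back(3) → (8, 3) facing up
2. strafe(left, 2) → (6, 3) facing up
no rival 2-sequence matches.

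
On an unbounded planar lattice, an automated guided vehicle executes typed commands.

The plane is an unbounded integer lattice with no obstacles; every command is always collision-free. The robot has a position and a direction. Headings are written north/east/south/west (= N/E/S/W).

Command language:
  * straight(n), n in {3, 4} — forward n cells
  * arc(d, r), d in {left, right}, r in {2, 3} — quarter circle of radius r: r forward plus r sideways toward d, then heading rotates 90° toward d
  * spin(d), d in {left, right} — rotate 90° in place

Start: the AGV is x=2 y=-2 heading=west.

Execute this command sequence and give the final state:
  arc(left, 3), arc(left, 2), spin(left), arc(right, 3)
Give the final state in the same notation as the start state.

x=4 y=-4 heading=east

t0: x=2 y=-2 heading=west
t=1 arc(left, 3) ⇒ x=-1 y=-5 heading=south
t=2 arc(left, 2) ⇒ x=1 y=-7 heading=east
t=3 spin(left) ⇒ x=1 y=-7 heading=north
t=4 arc(right, 3) ⇒ x=4 y=-4 heading=east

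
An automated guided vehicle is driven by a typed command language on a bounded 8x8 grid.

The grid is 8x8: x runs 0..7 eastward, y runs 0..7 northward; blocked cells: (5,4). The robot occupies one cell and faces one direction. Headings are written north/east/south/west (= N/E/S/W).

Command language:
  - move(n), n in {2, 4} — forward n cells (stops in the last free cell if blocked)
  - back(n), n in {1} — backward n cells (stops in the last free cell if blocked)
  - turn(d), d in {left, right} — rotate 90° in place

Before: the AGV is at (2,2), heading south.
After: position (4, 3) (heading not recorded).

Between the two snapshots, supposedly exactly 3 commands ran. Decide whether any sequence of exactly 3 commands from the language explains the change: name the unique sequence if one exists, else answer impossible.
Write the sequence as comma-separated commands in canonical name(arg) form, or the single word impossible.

back(1), turn(left), move(2)

key: order matters: swapping back(1) and move(2) lands elsewhere
t0: at (2,2), heading south
t=1 back(1) ⇒ at (2,3), heading south
t=2 turn(left) ⇒ at (2,3), heading east
t=3 move(2) ⇒ at (4,3), heading east
no rival 3-sequence matches.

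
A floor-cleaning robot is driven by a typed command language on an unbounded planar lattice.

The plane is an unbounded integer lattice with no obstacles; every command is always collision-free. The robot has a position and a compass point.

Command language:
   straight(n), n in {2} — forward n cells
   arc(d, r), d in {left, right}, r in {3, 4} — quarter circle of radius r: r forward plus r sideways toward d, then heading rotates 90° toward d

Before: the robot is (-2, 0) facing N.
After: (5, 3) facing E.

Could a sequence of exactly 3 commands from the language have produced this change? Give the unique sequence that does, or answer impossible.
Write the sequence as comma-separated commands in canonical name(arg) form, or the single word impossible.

key: cell and facing (now E) both changed — the 3 commands mix motion and turning
from: (-2, 0) facing N
step 1 (arc(right, 3)): (1, 3) facing E
step 2 (straight(2)): (3, 3) facing E
step 3 (straight(2)): (5, 3) facing E
all 125 alternatives checked — unique.

arc(right, 3), straight(2), straight(2)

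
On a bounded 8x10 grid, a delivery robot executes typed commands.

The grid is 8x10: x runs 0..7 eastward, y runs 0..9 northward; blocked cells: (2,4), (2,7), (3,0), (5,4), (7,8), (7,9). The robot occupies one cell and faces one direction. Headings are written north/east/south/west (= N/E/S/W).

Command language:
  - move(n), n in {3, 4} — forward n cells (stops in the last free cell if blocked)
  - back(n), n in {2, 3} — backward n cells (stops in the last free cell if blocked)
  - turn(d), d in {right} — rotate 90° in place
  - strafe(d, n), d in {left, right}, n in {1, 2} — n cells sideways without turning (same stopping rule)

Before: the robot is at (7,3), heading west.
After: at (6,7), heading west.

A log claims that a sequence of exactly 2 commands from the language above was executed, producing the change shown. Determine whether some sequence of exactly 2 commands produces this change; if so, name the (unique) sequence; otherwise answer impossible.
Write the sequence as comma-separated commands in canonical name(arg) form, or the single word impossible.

impossible

checked all 2-command options: none fits.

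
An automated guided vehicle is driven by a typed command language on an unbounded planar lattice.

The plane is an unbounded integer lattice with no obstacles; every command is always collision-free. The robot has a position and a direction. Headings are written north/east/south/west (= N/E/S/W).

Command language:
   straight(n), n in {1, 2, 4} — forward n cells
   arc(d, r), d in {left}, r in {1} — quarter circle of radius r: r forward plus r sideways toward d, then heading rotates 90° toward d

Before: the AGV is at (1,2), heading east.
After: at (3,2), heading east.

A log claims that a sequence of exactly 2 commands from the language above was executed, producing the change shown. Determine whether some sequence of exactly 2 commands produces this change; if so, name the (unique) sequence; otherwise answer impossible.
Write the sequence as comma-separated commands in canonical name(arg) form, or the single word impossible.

key: heading stays E — no command in the sequence turns
from: at (1,2), heading east
[1] after straight(1): at (2,2), heading east
[2] after straight(1): at (3,2), heading east
no other 2-command option fits: unique.

straight(1), straight(1)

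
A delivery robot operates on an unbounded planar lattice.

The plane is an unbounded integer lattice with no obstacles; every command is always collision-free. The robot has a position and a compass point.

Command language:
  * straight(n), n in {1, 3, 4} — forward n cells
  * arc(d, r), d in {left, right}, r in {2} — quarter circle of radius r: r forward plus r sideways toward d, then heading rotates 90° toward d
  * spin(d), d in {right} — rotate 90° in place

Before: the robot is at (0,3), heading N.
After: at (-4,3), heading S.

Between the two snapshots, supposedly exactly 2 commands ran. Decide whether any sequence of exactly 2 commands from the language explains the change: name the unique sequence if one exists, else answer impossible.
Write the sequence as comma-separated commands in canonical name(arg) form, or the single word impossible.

key: cell and facing (now S) both changed — the 2 commands mix motion and turning
start: at (0,3), heading N
t=1 arc(left, 2) ⇒ at (-2,5), heading W
t=2 arc(left, 2) ⇒ at (-4,3), heading S
uniquely the one of 36 2-step routes that fits.

arc(left, 2), arc(left, 2)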